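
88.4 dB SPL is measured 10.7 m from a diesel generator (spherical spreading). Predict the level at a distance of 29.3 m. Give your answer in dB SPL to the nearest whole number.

For a point source, L₂ = L₁ − 20·log₁₀(r₂/r₁).
L₂ = 88.4 − 20·log₁₀(29.3/10.7) = 88.4 − 8.750 = 79.65 dB SPL.

80 dB SPL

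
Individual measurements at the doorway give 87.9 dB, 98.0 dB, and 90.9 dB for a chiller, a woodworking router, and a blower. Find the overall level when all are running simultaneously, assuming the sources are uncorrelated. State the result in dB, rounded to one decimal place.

Incoherent sources combine by intensity addition: L_total = 10·log₁₀(Σ 10^(L_i/10)).
Σ 10^(L/10) = 10^(87.9/10) + 10^(98.0/10) + 10^(90.9/10) = 8.156e+09.
L_total = 10·log₁₀(8.156e+09) = 99.12 dB.

99.1 dB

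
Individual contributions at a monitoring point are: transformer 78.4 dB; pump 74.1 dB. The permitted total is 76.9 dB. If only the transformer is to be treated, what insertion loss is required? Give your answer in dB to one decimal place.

4.7 dB

Fixed contribution from the other source: Σ 10^(L/10) = 10^(74.1/10) = 2.570e+07 (74.10 dB).
To meet 76.9 dB overall, the treated transformer may contribute at most 10^(76.9/10) − 2.570e+07 = 2.327e+07, i.e. 73.67 dB.
Required insertion loss = 78.4 − 73.67 = 4.73 dB.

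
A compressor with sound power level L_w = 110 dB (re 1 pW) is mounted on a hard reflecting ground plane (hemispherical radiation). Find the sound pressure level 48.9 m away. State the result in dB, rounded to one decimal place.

68.2 dB

The power spreads over a hemisphere of area 2π·r², so L_p = L_w − 10·log₁₀(2π·r²).
2π·r² = 1.502e+04 m², 10·log₁₀ of that is 41.768 dB.
L_p = 110 − 41.768 = 68.23 dB.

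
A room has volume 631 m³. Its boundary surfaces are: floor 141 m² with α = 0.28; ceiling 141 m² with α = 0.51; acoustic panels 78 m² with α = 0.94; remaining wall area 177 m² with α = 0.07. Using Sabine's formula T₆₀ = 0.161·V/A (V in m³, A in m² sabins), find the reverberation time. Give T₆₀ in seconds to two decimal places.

0.52 s

A = Σ Sᵢαᵢ = 141·0.28 + 141·0.51 + 78·0.94 + 177·0.07 = 197.10 m².
T₆₀ = 0.161·V/A = 0.161·631/197.10 = 0.515 s.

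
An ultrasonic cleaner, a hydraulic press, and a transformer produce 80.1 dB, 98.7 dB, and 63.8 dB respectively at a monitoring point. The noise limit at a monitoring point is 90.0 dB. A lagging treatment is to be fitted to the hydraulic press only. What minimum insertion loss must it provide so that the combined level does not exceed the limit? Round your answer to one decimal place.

9.2 dB

Fixed contribution from the other sources: Σ 10^(L/10) = 10^(80.1/10) + 10^(63.8/10) = 1.047e+08 (80.20 dB).
The limit corresponds to 10^(90.0/10) = 1.000e+09; subtracting the fixed part leaves 8.953e+08 for the hydraulic press, i.e. 89.52 dB.
Required insertion loss = 98.7 − 89.52 = 9.18 dB.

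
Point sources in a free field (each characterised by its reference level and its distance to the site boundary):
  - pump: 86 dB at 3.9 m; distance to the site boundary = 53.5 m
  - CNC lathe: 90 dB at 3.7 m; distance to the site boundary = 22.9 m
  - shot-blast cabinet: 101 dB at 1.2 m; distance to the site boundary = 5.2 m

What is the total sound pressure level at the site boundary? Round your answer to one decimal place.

88.4 dB

Apply inverse-square spreading to bring every level to the receiver, then sum 10^(L/10).
pump: 86 − 20·log₁₀(53.5/3.9) = 86 − 22.75 = 63.25 dB.
CNC lathe: 90 − 20·log₁₀(22.9/3.7) = 90 − 15.83 = 74.17 dB.
shot-blast cabinet: 101 − 20·log₁₀(5.2/1.2) = 101 − 12.74 = 88.26 dB.
Σ 10^(L/10) = 6.987e+08 → L_total = 10·log₁₀(6.987e+08) = 88.44 dB.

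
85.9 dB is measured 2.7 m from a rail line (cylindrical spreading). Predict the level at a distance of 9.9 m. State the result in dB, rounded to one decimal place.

80.3 dB

Cylindrical spreading from a line source gives a 10·log₁₀(r₂/r₁) drop.
L₂ = 85.9 − 10·log₁₀(9.9/2.7) = 85.9 − 5.643 = 80.26 dB.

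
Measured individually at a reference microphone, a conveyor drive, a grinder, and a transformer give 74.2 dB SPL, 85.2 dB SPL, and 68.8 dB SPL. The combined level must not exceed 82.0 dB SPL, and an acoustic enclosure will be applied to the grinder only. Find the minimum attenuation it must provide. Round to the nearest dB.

Everything except the grinder sums to 10^(74.2/10) + 10^(68.8/10) = 3.389e+07 in linear terms, 75.30 dB SPL.
To meet 82.0 dB SPL overall, the treated grinder may contribute at most 10^(82.0/10) − 3.389e+07 = 1.246e+08, i.e. 80.96 dB SPL.
So the grinder must be reduced from 85.2 to 80.96 dB SPL: IL = 4.24 dB.

4 dB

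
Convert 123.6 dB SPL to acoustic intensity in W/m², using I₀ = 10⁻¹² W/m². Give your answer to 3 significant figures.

I = I₀·10^(L/10) = 10⁻¹² × 10^(123.6/10) = 10^(0.360).

2.29 W/m²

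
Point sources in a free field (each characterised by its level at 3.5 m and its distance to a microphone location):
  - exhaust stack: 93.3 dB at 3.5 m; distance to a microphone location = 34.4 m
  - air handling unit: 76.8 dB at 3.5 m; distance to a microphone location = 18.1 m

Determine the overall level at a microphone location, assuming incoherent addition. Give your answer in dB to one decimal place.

First find each source's level at the receiver (point-source: −20·log₁₀(r/r_ref)), then combine on an intensity basis.
exhaust stack: 93.3 − 20·log₁₀(34.4/3.5) = 93.3 − 19.85 = 73.45 dB.
air handling unit: 76.8 − 20·log₁₀(18.1/3.5) = 76.8 − 14.27 = 62.53 dB.
Σ 10^(L/10) = 2.392e+07 → L_total = 10·log₁₀(2.392e+07) = 73.79 dB.

73.8 dB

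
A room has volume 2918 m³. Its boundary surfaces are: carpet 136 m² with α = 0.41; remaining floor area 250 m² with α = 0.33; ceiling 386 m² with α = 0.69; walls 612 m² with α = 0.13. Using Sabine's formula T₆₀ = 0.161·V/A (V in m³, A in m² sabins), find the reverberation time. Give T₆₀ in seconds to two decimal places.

Total absorption A = 136·0.41 + 250·0.33 + 386·0.69 + 612·0.13 = 484.16 m² sabins.
T₆₀ = 0.161 × 2918 / 484.16 = 0.970 s.

0.97 s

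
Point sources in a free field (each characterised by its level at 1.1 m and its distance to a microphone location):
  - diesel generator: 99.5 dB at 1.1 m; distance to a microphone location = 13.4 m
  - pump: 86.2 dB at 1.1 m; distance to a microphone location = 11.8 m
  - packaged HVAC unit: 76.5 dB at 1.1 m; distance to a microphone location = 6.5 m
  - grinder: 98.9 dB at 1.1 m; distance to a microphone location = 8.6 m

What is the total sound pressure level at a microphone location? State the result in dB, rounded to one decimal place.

82.8 dB

Apply inverse-square spreading to bring every level to the receiver, then sum 10^(L/10).
diesel generator: 99.5 − 20·log₁₀(13.4/1.1) = 99.5 − 21.71 = 77.79 dB.
pump: 86.2 − 20·log₁₀(11.8/1.1) = 86.2 − 20.61 = 65.59 dB.
packaged HVAC unit: 76.5 − 20·log₁₀(6.5/1.1) = 76.5 − 15.43 = 61.07 dB.
grinder: 98.9 − 20·log₁₀(8.6/1.1) = 98.9 − 17.86 = 81.04 dB.
Σ 10^(L/10) = 1.920e+08 → L_total = 10·log₁₀(1.920e+08) = 82.83 dB.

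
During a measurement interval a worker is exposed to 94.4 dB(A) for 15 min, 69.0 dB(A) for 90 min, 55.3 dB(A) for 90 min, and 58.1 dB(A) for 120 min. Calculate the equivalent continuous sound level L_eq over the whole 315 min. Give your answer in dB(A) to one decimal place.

81.3 dB(A)

The energy average is taken in the linear domain: L_eq = 10·log₁₀[(Σ tᵢ·10^(Lᵢ/10))/T], T = 315 min.
Σ tᵢ·10^(Lᵢ/10) = 15·10^(94.4/10) + 90·10^(69.0/10) + 90·10^(55.3/10) + 120·10^(58.1/10) = 4.214e+10.
L_eq = 10·log₁₀(4.214e+10/315) = 81.26 dB(A).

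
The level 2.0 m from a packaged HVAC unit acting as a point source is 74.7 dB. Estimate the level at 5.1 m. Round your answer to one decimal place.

66.6 dB

Spherical spreading from a point source gives a 20·log₁₀(r₂/r₁) drop.
L₂ = 74.7 − 20·log₁₀(5.1/2.0) = 74.7 − 8.131 = 66.57 dB.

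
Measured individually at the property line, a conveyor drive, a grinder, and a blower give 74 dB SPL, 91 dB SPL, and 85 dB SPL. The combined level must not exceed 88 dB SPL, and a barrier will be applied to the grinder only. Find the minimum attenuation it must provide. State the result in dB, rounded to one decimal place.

The untreated sources together contribute 10^(74/10) + 10^(85/10) = 3.413e+08, i.e. 85.33 dB SPL.
The limit corresponds to 10^(88/10) = 6.310e+08; subtracting the fixed part leaves 2.896e+08 for the grinder, i.e. 84.62 dB SPL.
So the grinder must be reduced from 91 to 84.62 dB SPL: IL = 6.38 dB.

6.4 dB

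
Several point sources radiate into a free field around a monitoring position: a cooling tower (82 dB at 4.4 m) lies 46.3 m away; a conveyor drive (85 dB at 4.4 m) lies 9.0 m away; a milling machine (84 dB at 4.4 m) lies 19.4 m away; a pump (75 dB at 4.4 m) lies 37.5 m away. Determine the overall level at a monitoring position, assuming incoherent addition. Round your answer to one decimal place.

79.6 dB

Propagate each source to the receiver with L = L_ref − 20·log₁₀(r/r_ref), then add intensities.
cooling tower: 82 − 20·log₁₀(46.3/4.4) = 82 − 20.44 = 61.56 dB.
conveyor drive: 85 − 20·log₁₀(9.0/4.4) = 85 − 6.22 = 78.78 dB.
milling machine: 84 − 20·log₁₀(19.4/4.4) = 84 − 12.89 = 71.11 dB.
pump: 75 − 20·log₁₀(37.5/4.4) = 75 − 18.61 = 56.39 dB.
Σ 10^(L/10) = 9.037e+07 → L_total = 10·log₁₀(9.037e+07) = 79.56 dB.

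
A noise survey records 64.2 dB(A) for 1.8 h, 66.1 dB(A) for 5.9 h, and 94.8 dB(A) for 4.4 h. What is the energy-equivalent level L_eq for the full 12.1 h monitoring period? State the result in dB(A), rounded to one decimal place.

90.4 dB(A)

Weight each interval's intensity by its duration and average over T = 12.1 h:
Σ tᵢ·10^(Lᵢ/10) = 1.8·10^(64.2/10) + 5.9·10^(66.1/10) + 4.4·10^(94.8/10) = 1.332e+10.
L_eq = 10·log₁₀(1.332e+10/12.1) = 90.42 dB(A).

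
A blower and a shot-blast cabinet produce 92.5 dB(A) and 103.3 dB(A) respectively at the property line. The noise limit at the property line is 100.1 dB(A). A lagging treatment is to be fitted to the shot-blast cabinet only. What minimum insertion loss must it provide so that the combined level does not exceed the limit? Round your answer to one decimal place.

Fixed contribution from the other source: Σ 10^(L/10) = 10^(92.5/10) = 1.778e+09 (92.50 dB(A)).
The limit corresponds to 10^(100.1/10) = 1.023e+10; subtracting the fixed part leaves 8.455e+09 for the shot-blast cabinet, i.e. 99.27 dB(A).
So the shot-blast cabinet must be reduced from 103.3 to 99.27 dB(A): IL = 4.03 dB.

4.0 dB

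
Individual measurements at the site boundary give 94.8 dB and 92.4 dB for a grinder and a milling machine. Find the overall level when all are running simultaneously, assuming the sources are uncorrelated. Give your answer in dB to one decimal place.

96.8 dB

Incoherent sources combine by intensity addition: L_total = 10·log₁₀(Σ 10^(L_i/10)).
Σ 10^(L/10) = 10^(94.8/10) + 10^(92.4/10) = 4.758e+09.
L_total = 10·log₁₀(4.758e+09) = 96.77 dB.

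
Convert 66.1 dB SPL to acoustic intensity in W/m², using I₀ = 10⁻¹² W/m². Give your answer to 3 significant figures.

L = 10·log₁₀(I/I₀) ⇒ I = I₀·10^(L/10) = 10⁻¹² × 10^6.61.

4.07e-06 W/m²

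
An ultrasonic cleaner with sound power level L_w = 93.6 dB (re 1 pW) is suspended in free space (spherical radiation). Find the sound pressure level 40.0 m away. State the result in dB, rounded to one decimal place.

L_p = L_w − 10·log₁₀(4π·r²) with r = 40.0 m.
4π·r² = 2.011e+04 m², 10·log₁₀ of that is 43.033 dB.
L_p = 93.6 − 43.033 = 50.57 dB.

50.6 dB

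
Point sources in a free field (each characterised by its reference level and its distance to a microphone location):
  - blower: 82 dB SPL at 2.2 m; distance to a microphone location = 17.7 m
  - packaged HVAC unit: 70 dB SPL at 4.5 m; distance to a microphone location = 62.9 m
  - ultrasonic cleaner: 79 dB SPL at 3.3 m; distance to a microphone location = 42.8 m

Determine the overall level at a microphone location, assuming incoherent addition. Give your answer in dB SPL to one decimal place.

First find each source's level at the receiver (point-source: −20·log₁₀(r/r_ref)), then combine on an intensity basis.
blower: 82 − 20·log₁₀(17.7/2.2) = 82 − 18.11 = 63.89 dB SPL.
packaged HVAC unit: 70 − 20·log₁₀(62.9/4.5) = 70 − 22.91 = 47.09 dB SPL.
ultrasonic cleaner: 79 − 20·log₁₀(42.8/3.3) = 79 − 22.26 = 56.74 dB SPL.
Σ 10^(L/10) = 2.972e+06 → L_total = 10·log₁₀(2.972e+06) = 64.73 dB SPL.

64.7 dB SPL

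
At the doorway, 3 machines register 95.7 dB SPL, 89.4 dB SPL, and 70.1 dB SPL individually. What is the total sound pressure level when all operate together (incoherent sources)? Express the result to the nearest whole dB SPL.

97 dB SPL

Incoherent sources combine by intensity addition: L_total = 10·log₁₀(Σ 10^(L_i/10)).
Σ 10^(L/10) = 10^(95.7/10) + 10^(89.4/10) + 10^(70.1/10) = 4.597e+09.
L_total = 10·log₁₀(4.597e+09) = 96.62 dB SPL.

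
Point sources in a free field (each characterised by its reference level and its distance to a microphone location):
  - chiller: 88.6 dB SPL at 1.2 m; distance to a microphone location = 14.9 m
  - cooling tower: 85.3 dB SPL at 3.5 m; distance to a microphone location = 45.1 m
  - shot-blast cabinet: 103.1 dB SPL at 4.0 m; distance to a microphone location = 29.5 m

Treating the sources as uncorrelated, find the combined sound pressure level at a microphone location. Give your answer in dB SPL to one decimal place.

85.8 dB SPL

Propagate each source to the receiver with L = L_ref − 20·log₁₀(r/r_ref), then add intensities.
chiller: 88.6 − 20·log₁₀(14.9/1.2) = 88.6 − 21.88 = 66.72 dB SPL.
cooling tower: 85.3 − 20·log₁₀(45.1/3.5) = 85.3 − 22.20 = 63.10 dB SPL.
shot-blast cabinet: 103.1 − 20·log₁₀(29.5/4.0) = 103.1 − 17.36 = 85.74 dB SPL.
Σ 10^(L/10) = 3.821e+08 → L_total = 10·log₁₀(3.821e+08) = 85.82 dB SPL.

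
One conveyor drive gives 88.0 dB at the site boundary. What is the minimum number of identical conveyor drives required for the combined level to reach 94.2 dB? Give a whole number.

Need L₁ + 10·log₁₀ N ≥ 94.2, i.e. log₁₀ N ≥ 0.62.
N ≥ 10^(6.2/10) = 4.169, so N = 5.

5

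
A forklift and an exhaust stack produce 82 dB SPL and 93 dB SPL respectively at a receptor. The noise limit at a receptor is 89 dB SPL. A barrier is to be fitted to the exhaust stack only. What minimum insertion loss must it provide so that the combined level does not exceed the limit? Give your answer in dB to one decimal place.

Fixed contribution from the other source: Σ 10^(L/10) = 10^(82/10) = 1.585e+08 (82.00 dB SPL).
The limit corresponds to 10^(89/10) = 7.943e+08; subtracting the fixed part leaves 6.358e+08 for the exhaust stack, i.e. 88.03 dB SPL.
So the exhaust stack must be reduced from 93 to 88.03 dB SPL: IL = 4.97 dB.

5.0 dB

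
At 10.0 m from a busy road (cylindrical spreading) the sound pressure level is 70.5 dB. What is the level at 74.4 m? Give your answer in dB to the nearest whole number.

For a line source, L₂ = L₁ − 10·log₁₀(r₂/r₁).
L₂ = 70.5 − 10·log₁₀(74.4/10.0) = 70.5 − 8.716 = 61.78 dB.

62 dB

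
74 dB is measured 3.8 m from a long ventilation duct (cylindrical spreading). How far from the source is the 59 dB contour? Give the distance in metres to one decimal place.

The 15.0 dB drop corresponds to a distance ratio of 10^(15.0/10) for a line source.
r₂ = 3.8·10^((74−59)/10) = 3.8·10^(15.0/10) = 120.17 m.

120.2 m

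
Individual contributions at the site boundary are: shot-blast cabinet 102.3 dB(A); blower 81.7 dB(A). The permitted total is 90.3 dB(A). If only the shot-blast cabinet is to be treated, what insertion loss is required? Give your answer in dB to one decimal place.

Fixed contribution from the other source: Σ 10^(L/10) = 10^(81.7/10) = 1.479e+08 (81.70 dB(A)).
The limit corresponds to 10^(90.3/10) = 1.072e+09; subtracting the fixed part leaves 9.236e+08 for the shot-blast cabinet, i.e. 89.65 dB(A).
So the shot-blast cabinet must be reduced from 102.3 to 89.65 dB(A): IL = 12.65 dB.

12.6 dB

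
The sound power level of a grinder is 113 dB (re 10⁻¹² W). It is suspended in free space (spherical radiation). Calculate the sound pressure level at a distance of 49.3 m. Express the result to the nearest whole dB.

68 dB

L_p = L_w − 10·log₁₀(4π·r²) with r = 49.3 m.
4π·r² = 3.054e+04 m², 10·log₁₀ of that is 44.849 dB.
L_p = 113 − 44.849 = 68.15 dB.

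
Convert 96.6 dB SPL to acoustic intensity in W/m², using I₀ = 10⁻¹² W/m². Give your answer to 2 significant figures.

0.0046 W/m²

I = I₀·10^(L/10) = 10⁻¹² × 10^(96.6/10) = 10^(-2.340).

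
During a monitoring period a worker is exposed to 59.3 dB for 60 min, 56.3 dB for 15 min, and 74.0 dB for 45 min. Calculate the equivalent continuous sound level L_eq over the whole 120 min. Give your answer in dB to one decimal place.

The energy average is taken in the linear domain: L_eq = 10·log₁₀[(Σ tᵢ·10^(Lᵢ/10))/T], T = 120 min.
Σ tᵢ·10^(Lᵢ/10) = 60·10^(59.3/10) + 15·10^(56.3/10) + 45·10^(74.0/10) = 1.188e+09.
L_eq = 10·log₁₀(1.188e+09/120) = 69.96 dB.

70.0 dB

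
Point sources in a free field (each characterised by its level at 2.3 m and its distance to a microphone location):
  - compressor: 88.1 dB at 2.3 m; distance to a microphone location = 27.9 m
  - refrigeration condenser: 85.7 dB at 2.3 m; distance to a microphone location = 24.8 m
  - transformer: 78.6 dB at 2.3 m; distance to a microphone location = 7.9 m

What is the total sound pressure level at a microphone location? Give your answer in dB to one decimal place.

First find each source's level at the receiver (point-source: −20·log₁₀(r/r_ref)), then combine on an intensity basis.
compressor: 88.1 − 20·log₁₀(27.9/2.3) = 88.1 − 21.68 = 66.42 dB.
refrigeration condenser: 85.7 − 20·log₁₀(24.8/2.3) = 85.7 − 20.65 = 65.05 dB.
transformer: 78.6 − 20·log₁₀(7.9/2.3) = 78.6 − 10.72 = 67.88 dB.
Σ 10^(L/10) = 1.372e+07 → L_total = 10·log₁₀(1.372e+07) = 71.37 dB.

71.4 dB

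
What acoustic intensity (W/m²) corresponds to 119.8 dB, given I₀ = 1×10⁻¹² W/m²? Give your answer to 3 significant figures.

L = 10·log₁₀(I/I₀) ⇒ I = I₀·10^(L/10) = 10⁻¹² × 10^11.98.

0.955 W/m²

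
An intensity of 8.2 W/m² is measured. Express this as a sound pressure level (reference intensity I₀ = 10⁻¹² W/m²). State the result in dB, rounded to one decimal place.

129.1 dB

Dividing by I₀ shifts the exponent by 12: I/I₀ = 8.2×10^12.
L = 10·(0.9138 + 12) = 129.14 dB.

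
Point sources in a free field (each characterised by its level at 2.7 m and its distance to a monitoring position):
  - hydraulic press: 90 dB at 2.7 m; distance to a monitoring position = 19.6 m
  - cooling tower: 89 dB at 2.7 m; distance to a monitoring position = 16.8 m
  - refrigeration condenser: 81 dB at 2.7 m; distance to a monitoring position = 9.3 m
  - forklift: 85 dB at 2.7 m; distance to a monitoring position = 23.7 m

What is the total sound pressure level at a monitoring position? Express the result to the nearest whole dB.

77 dB

Apply inverse-square spreading to bring every level to the receiver, then sum 10^(L/10).
hydraulic press: 90 − 20·log₁₀(19.6/2.7) = 90 − 17.22 = 72.78 dB.
cooling tower: 89 − 20·log₁₀(16.8/2.7) = 89 − 15.88 = 73.12 dB.
refrigeration condenser: 81 − 20·log₁₀(9.3/2.7) = 81 − 10.74 = 70.26 dB.
forklift: 85 − 20·log₁₀(23.7/2.7) = 85 − 18.87 = 66.13 dB.
Σ 10^(L/10) = 5.421e+07 → L_total = 10·log₁₀(5.421e+07) = 77.34 dB.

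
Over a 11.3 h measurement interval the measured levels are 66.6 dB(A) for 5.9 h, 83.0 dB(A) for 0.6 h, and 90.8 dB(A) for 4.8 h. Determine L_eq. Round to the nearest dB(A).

87 dB(A)

L_eq = 10·log₁₀[(1/T)·Σ tᵢ·10^(Lᵢ/10)] with T = 11.3 h.
Σ tᵢ·10^(Lᵢ/10) = 5.9·10^(66.6/10) + 0.6·10^(83.0/10) + 4.8·10^(90.8/10) = 5.918e+09.
L_eq = 10·log₁₀(5.918e+09/11.3) = 87.19 dB(A).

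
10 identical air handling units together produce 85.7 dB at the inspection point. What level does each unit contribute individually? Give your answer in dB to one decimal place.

75.7 dB

Dividing the total intensity by 10 lowers the level by 10·log₁₀ 10 = 10.000 dB: L₁ = 85.7 − 10.000.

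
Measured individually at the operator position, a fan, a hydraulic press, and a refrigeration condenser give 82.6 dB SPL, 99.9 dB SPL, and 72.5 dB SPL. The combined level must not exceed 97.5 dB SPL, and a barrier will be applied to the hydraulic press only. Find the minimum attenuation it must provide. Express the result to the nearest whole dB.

The untreated sources together contribute 10^(82.6/10) + 10^(72.5/10) = 1.998e+08, i.e. 83.00 dB SPL.
To meet 97.5 dB SPL overall, the treated hydraulic press may contribute at most 10^(97.5/10) − 1.998e+08 = 5.424e+09, i.e. 97.34 dB SPL.
Required insertion loss = 99.9 − 97.34 = 2.56 dB.

3 dB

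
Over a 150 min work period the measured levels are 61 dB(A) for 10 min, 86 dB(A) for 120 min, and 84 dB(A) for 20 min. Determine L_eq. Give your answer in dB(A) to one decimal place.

85.5 dB(A)

The energy average is taken in the linear domain: L_eq = 10·log₁₀[(Σ tᵢ·10^(Lᵢ/10))/T], T = 150 min.
Σ tᵢ·10^(Lᵢ/10) = 10·10^(61/10) + 120·10^(86/10) + 20·10^(84/10) = 5.281e+10.
L_eq = 10·log₁₀(5.281e+10/150) = 85.47 dB(A).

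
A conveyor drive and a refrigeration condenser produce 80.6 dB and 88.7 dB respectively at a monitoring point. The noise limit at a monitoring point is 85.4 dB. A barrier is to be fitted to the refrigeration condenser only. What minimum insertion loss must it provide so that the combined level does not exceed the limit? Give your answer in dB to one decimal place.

5.0 dB

Everything except the refrigeration condenser sums to 10^(80.6/10) = 1.148e+08 in linear terms, 80.60 dB.
To meet 85.4 dB overall, the treated refrigeration condenser may contribute at most 10^(85.4/10) − 1.148e+08 = 2.319e+08, i.e. 83.65 dB.
Required insertion loss = 88.7 − 83.65 = 5.05 dB.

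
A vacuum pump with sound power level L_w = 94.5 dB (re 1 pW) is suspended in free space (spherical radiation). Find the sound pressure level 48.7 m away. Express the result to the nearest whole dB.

50 dB

The power spreads over a sphere of area 4π·r², so L_p = L_w − 10·log₁₀(4π·r²).
4π·r² = 2.98e+04 m², 10·log₁₀ of that is 44.743 dB.
L_p = 94.5 − 44.743 = 49.76 dB.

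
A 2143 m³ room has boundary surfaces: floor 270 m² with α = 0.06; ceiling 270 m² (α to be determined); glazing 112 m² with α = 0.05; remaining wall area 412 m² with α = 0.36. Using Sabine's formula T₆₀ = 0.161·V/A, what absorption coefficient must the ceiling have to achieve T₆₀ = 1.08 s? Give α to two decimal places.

A = 0.161·V/T₆₀ = 0.161·2143/1.08 = 319.47 m² sabins.
Absorption from the other surfaces = 270·0.06 + 112·0.05 + 412·0.36 = 170.12 m², so the ceiling must supply 149.35 m² over 270 m².
α = 149.35/270 = 0.553.

0.55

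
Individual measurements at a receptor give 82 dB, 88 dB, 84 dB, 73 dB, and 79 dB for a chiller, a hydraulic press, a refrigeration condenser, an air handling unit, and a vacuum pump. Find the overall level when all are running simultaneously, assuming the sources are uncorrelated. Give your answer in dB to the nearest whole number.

91 dB

Incoherent sources combine by intensity addition: L_total = 10·log₁₀(Σ 10^(L_i/10)).
Σ 10^(L/10) = 10^(82/10) + 10^(88/10) + 10^(84/10) + 10^(73/10) + 10^(79/10) = 1.140e+09.
L_total = 10·log₁₀(1.140e+09) = 90.57 dB.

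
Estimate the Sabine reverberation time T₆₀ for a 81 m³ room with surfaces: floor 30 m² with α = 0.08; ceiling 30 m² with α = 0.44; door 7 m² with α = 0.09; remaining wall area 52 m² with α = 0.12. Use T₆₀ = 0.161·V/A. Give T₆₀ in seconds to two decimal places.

Summing Sᵢαᵢ: 30·0.08 + 30·0.44 + 7·0.09 + 52·0.12 = 22.47 m².
T₆₀ = 0.161 × 81 / 22.47 = 0.580 s.

0.58 s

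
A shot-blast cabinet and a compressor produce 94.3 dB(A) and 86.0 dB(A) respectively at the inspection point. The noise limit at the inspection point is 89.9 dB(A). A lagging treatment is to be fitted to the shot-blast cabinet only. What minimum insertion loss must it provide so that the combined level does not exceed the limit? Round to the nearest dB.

7 dB

Fixed contribution from the other source: Σ 10^(L/10) = 10^(86.0/10) = 3.981e+08 (86.00 dB(A)).
The limit corresponds to 10^(89.9/10) = 9.772e+08; subtracting the fixed part leaves 5.791e+08 for the shot-blast cabinet, i.e. 87.63 dB(A).
So the shot-blast cabinet must be reduced from 94.3 to 87.63 dB(A): IL = 6.67 dB.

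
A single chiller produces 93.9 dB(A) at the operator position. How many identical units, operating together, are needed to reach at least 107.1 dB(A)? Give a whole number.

21

Need L₁ + 10·log₁₀ N ≥ 107.1, i.e. log₁₀ N ≥ 1.32.
N ≥ 10^(13.2/10) = 20.893, so N = 21.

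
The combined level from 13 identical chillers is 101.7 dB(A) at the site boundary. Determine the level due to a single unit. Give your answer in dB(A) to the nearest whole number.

91 dB(A)

Dividing the total intensity by 13 lowers the level by 10·log₁₀ 13 = 11.139 dB: L₁ = 101.7 − 11.139.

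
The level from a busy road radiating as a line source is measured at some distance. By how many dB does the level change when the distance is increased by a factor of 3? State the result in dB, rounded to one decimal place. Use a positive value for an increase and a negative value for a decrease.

Line-source spreading: ΔL = −10·log₁₀(r₂/r₁).
ΔL = −10·log₁₀(3) = -4.77 dB.

-4.8 dB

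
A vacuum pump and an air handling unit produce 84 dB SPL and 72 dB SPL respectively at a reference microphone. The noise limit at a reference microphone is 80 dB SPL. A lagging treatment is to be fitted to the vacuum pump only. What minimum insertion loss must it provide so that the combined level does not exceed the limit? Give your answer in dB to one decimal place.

Everything except the vacuum pump sums to 10^(72/10) = 1.585e+07 in linear terms, 72.00 dB SPL.
To meet 80 dB SPL overall, the treated vacuum pump may contribute at most 10^(80/10) − 1.585e+07 = 8.415e+07, i.e. 79.25 dB SPL.
So the vacuum pump must be reduced from 84 to 79.25 dB SPL: IL = 4.75 dB.

4.7 dB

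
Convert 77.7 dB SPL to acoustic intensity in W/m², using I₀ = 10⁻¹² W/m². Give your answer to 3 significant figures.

I = I₀·10^(L/10) = 10⁻¹² × 10^(77.7/10) = 10^(-4.230).

5.89e-05 W/m²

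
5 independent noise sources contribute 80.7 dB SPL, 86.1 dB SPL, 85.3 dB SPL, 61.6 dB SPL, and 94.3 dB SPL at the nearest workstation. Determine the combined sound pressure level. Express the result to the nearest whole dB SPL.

Incoherent sources combine by intensity addition: L_total = 10·log₁₀(Σ 10^(L_i/10)).
Σ 10^(L/10) = 10^(80.7/10) + 10^(86.1/10) + 10^(85.3/10) + 10^(61.6/10) + 10^(94.3/10) = 3.557e+09.
L_total = 10·log₁₀(3.557e+09) = 95.51 dB SPL.

96 dB SPL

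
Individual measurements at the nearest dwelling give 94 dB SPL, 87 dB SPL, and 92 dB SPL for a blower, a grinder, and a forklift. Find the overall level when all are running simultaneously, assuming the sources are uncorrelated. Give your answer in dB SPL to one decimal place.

96.6 dB SPL

For uncorrelated sources the intensities add, so convert each level to linear form, sum, and take 10·log₁₀ of the total.
Σ 10^(L/10) = 10^(94/10) + 10^(87/10) + 10^(92/10) = 4.598e+09.
L_total = 10·log₁₀(4.598e+09) = 96.63 dB SPL.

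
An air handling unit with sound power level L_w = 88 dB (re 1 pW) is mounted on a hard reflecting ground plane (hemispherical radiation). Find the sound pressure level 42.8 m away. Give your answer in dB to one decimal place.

47.4 dB

Free-field hemispherical radiation: L_p = L_w − 10·log₁₀(2π·r²), r = 42.8 m.
2π·r² = 1.151e+04 m², 10·log₁₀ of that is 40.611 dB.
L_p = 88 − 40.611 = 47.39 dB.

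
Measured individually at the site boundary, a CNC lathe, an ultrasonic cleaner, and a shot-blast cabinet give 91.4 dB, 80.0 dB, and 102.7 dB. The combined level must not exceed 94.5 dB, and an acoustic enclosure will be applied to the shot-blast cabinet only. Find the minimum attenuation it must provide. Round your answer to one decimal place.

11.4 dB

The untreated sources together contribute 10^(91.4/10) + 10^(80.0/10) = 1.480e+09, i.e. 91.70 dB.
The limit corresponds to 10^(94.5/10) = 2.818e+09; subtracting the fixed part leaves 1.338e+09 for the shot-blast cabinet, i.e. 91.26 dB.
So the shot-blast cabinet must be reduced from 102.7 to 91.26 dB: IL = 11.44 dB.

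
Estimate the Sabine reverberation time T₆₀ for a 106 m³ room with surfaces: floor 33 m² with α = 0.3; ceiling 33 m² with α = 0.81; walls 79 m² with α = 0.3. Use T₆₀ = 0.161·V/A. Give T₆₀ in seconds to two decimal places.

0.28 s

Total absorption A = 33·0.3 + 33·0.81 + 79·0.3 = 60.33 m² sabins.
T₆₀ = 0.161 × 106 / 60.33 = 0.283 s.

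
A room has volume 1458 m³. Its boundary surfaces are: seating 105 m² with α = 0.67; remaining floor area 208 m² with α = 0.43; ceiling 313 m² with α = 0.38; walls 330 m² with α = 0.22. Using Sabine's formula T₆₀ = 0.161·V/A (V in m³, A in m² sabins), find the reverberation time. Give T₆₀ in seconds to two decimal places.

0.67 s

A = Σ Sᵢαᵢ = 105·0.67 + 208·0.43 + 313·0.38 + 330·0.22 = 351.33 m².
T₆₀ = 0.161 × 1458 / 351.33 = 0.668 s.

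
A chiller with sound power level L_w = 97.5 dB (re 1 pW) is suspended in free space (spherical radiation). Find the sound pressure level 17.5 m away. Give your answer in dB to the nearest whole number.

62 dB

The power spreads over a sphere of area 4π·r², so L_p = L_w − 10·log₁₀(4π·r²).
4π·r² = 3848 m², 10·log₁₀ of that is 35.853 dB.
L_p = 97.5 − 35.853 = 61.65 dB.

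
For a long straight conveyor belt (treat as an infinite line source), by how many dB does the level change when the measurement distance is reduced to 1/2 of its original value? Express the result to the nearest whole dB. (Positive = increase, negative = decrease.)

A line source loses 3 dB per doubling of distance; generally ΔL = −10·log₁₀(r₂/r₁).
ΔL = −10·log₁₀(0.5) = +3.01 dB.

+3 dB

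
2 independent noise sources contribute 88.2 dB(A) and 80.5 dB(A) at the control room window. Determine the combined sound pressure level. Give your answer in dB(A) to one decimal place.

For uncorrelated sources the intensities add, so convert each level to linear form, sum, and take 10·log₁₀ of the total.
Σ 10^(L/10) = 10^(88.2/10) + 10^(80.5/10) = 7.729e+08.
L_total = 10·log₁₀(7.729e+08) = 88.88 dB(A).

88.9 dB(A)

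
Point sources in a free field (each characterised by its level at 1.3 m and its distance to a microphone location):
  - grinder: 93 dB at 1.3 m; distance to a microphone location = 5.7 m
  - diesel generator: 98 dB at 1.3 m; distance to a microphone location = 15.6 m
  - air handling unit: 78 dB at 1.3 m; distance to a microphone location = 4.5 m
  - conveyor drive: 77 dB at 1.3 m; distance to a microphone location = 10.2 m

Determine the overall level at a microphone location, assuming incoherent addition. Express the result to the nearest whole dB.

82 dB

First find each source's level at the receiver (point-source: −20·log₁₀(r/r_ref)), then combine on an intensity basis.
grinder: 93 − 20·log₁₀(5.7/1.3) = 93 − 12.84 = 80.16 dB.
diesel generator: 98 − 20·log₁₀(15.6/1.3) = 98 − 21.58 = 76.42 dB.
air handling unit: 78 − 20·log₁₀(4.5/1.3) = 78 − 10.79 = 67.21 dB.
conveyor drive: 77 − 20·log₁₀(10.2/1.3) = 77 − 17.89 = 59.11 dB.
Σ 10^(L/10) = 1.537e+08 → L_total = 10·log₁₀(1.537e+08) = 81.87 dB.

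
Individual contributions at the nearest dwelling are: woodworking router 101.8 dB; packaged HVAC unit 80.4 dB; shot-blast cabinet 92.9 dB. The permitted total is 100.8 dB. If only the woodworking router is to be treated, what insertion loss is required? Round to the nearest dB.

Everything except the woodworking router sums to 10^(80.4/10) + 10^(92.9/10) = 2.059e+09 in linear terms, 93.14 dB.
To meet 100.8 dB overall, the treated woodworking router may contribute at most 10^(100.8/10) − 2.059e+09 = 9.963e+09, i.e. 99.98 dB.
Required insertion loss = 101.8 − 99.98 = 1.82 dB.

2 dB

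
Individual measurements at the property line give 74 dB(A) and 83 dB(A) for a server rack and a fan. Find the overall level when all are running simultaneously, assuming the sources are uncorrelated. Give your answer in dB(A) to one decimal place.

For uncorrelated sources the intensities add, so convert each level to linear form, sum, and take 10·log₁₀ of the total.
Σ 10^(L/10) = 10^(74/10) + 10^(83/10) = 2.246e+08.
L_total = 10·log₁₀(2.246e+08) = 83.51 dB(A).

83.5 dB(A)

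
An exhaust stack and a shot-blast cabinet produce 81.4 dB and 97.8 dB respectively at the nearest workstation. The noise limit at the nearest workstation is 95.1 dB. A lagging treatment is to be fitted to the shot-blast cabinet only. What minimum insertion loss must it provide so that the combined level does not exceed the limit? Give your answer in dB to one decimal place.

Everything except the shot-blast cabinet sums to 10^(81.4/10) = 1.380e+08 in linear terms, 81.40 dB.
To meet 95.1 dB overall, the treated shot-blast cabinet may contribute at most 10^(95.1/10) − 1.380e+08 = 3.098e+09, i.e. 94.91 dB.
Required insertion loss = 97.8 − 94.91 = 2.89 dB.

2.9 dB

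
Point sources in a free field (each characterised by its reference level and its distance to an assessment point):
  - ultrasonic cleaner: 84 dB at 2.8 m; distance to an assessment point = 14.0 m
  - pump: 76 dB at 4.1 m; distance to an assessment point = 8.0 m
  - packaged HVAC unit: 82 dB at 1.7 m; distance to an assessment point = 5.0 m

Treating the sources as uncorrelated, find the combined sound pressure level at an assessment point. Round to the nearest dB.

Apply inverse-square spreading to bring every level to the receiver, then sum 10^(L/10).
ultrasonic cleaner: 84 − 20·log₁₀(14.0/2.8) = 84 − 13.98 = 70.02 dB.
pump: 76 − 20·log₁₀(8.0/4.1) = 76 − 5.81 = 70.19 dB.
packaged HVAC unit: 82 − 20·log₁₀(5.0/1.7) = 82 − 9.37 = 72.63 dB.
Σ 10^(L/10) = 3.883e+07 → L_total = 10·log₁₀(3.883e+07) = 75.89 dB.

76 dB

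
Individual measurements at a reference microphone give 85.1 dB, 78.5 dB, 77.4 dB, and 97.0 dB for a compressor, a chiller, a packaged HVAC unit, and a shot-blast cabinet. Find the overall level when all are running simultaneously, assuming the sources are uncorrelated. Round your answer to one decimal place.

97.4 dB

Incoherent sources combine by intensity addition: L_total = 10·log₁₀(Σ 10^(L_i/10)).
Σ 10^(L/10) = 10^(85.1/10) + 10^(78.5/10) + 10^(77.4/10) + 10^(97.0/10) = 5.461e+09.
L_total = 10·log₁₀(5.461e+09) = 97.37 dB.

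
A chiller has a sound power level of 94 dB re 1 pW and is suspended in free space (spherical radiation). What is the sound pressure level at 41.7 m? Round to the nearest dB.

L_p = L_w − 10·log₁₀(4π·r²) with r = 41.7 m.
4π·r² = 2.185e+04 m², 10·log₁₀ of that is 43.395 dB.
L_p = 94 − 43.395 = 50.61 dB.

51 dB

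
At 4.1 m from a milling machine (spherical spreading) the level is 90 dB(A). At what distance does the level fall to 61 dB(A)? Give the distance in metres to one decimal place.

For a point source L₁ − L₂ = 20·log₁₀(r₂/r₁), so r₂ = r₁·10^((L₁−L₂)/20).
r₂ = 4.1·10^((90−61)/20) = 4.1·10^(29.0/20) = 115.55 m.

115.6 m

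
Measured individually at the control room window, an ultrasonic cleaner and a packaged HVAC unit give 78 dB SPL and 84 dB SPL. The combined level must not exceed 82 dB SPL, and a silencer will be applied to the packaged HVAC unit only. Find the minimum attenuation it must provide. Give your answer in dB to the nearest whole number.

The untreated sources together contribute 10^(78/10) = 6.310e+07, i.e. 78.00 dB SPL.
To meet 82 dB SPL overall, the treated packaged HVAC unit may contribute at most 10^(82/10) − 6.310e+07 = 9.539e+07, i.e. 79.80 dB SPL.
Required insertion loss = 84 − 79.80 = 4.20 dB.

4 dB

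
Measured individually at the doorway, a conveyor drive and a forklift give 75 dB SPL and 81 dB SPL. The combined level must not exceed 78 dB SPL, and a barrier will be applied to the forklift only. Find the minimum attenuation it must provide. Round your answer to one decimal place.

6.0 dB

The untreated sources together contribute 10^(75/10) = 3.162e+07, i.e. 75.00 dB SPL.
To meet 78 dB SPL overall, the treated forklift may contribute at most 10^(78/10) − 3.162e+07 = 3.147e+07, i.e. 74.98 dB SPL.
So the forklift must be reduced from 81 to 74.98 dB SPL: IL = 6.02 dB.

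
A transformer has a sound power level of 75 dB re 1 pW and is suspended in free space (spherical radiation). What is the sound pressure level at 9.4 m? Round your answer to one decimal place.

L_p = L_w − 10·log₁₀(4π·r²) with r = 9.4 m.
4π·r² = 1110 m², 10·log₁₀ of that is 30.455 dB.
L_p = 75 − 30.455 = 44.55 dB.

44.5 dB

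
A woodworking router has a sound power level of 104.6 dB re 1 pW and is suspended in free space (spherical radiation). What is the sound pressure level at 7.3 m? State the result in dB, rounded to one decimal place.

76.3 dB

L_p = L_w − 10·log₁₀(4π·r²) with r = 7.3 m.
4π·r² = 669.7 m², 10·log₁₀ of that is 28.259 dB.
L_p = 104.6 − 28.259 = 76.34 dB.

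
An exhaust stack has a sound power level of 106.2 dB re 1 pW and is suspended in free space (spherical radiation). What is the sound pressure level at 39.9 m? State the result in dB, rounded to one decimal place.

63.2 dB

Free-field spherical radiation: L_p = L_w − 10·log₁₀(4π·r²), r = 39.9 m.
4π·r² = 2.001e+04 m², 10·log₁₀ of that is 43.012 dB.
L_p = 106.2 − 43.012 = 63.19 dB.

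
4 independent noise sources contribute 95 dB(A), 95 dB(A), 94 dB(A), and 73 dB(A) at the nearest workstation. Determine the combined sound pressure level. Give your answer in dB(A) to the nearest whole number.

Incoherent sources combine by intensity addition: L_total = 10·log₁₀(Σ 10^(L_i/10)).
Σ 10^(L/10) = 10^(95/10) + 10^(95/10) + 10^(94/10) + 10^(73/10) = 8.856e+09.
L_total = 10·log₁₀(8.856e+09) = 99.47 dB(A).

99 dB(A)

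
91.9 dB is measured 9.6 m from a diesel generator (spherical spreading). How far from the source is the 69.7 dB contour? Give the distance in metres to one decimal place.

123.7 m

The 22.2 dB drop corresponds to a distance ratio of 10^(22.2/20) for a point source.
r₂ = 9.6·10^((91.9−69.7)/20) = 9.6·10^(22.2/20) = 123.67 m.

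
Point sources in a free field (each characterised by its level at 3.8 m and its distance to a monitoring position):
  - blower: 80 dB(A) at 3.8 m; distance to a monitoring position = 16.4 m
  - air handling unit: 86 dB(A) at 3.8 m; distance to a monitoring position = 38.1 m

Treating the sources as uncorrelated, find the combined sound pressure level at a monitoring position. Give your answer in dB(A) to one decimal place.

Apply inverse-square spreading to bring every level to the receiver, then sum 10^(L/10).
blower: 80 − 20·log₁₀(16.4/3.8) = 80 − 12.70 = 67.30 dB(A).
air handling unit: 86 − 20·log₁₀(38.1/3.8) = 86 − 20.02 = 65.98 dB(A).
Σ 10^(L/10) = 9.329e+06 → L_total = 10·log₁₀(9.329e+06) = 69.70 dB(A).

69.7 dB(A)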